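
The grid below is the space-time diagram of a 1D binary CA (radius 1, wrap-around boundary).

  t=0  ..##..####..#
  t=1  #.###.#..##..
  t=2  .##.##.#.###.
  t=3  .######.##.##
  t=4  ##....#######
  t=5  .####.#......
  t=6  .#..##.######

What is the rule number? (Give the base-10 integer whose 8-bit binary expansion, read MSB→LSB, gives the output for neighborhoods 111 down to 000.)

  ###|.  b7=0 t=0,i=7
  ##.|#  b6=1 t=0,i=3
  #.#|#  b5=1 t=1,i=1
  #..|#  b4=1 t=0,i=0
  .##|#  b3=1 t=0,i=2
  .#.|.  b2=0 t=0,i=12
  ..#|.  b1=0 t=0,i=1
  ...|#  b0=1 t=4,i=3
  bits 01111001 = 121

121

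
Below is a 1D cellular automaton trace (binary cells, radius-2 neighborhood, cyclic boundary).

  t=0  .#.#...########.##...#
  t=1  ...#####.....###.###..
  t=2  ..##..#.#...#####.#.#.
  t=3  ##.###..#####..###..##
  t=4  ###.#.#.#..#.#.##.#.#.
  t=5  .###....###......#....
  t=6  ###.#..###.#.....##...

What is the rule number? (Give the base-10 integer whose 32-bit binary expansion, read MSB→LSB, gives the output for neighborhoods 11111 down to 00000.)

1863734168

  ##### -> .   bit 31 = 0  t=0,i=9
  ####. -> #   bit 30 = 1  t=0,i=13
  ###.# -> #   bit 29 = 1  t=0,i=14
  ###.. -> .   bit 28 = 0  t=1,i=7
  ##.## -> #   bit 27 = 1  t=0,i=15
  ##.#. -> #   bit 26 = 1  t=2,i=17
  ##..# -> #   bit 25 = 1  t=2,i=4
  ##... -> #   bit 24 = 1  t=0,i=18
  #.### -> .   bit 23 = 0  t=1,i=17
  #.##. -> .   bit 22 = 0  t=0,i=16
  #.#.# -> .   bit 21 = 0  t=0,i=1
  #.#.. -> #   bit 20 = 1  t=0,i=3
  #..## -> .   bit 19 = 0  t=3,i=7
  #..#. -> #   bit 18 = 1  t=2,i=5
  #...# -> #   bit 17 = 1  t=0,i=5
  #.... -> .   bit 16 = 0  t=1,i=9
  .#### -> .   bit 15 = 0  t=0,i=8
  .###. -> #   bit 14 = 1  t=1,i=14
  .##.# -> .   bit 13 = 0  t=4,i=16
  .##.. -> #   bit 12 = 1  t=0,i=17
  .#.## -> .   bit 11 = 0  t=4,i=14
  .#.#. -> .   bit 10 = 0  t=0,i=0
  .#..# -> #   bit 9 = 1  t=4,i=9
  .#... -> #   bit 8 = 1  t=0,i=4
  ..### -> #   bit 7 = 1  t=0,i=7
  ..##. -> .   bit 6 = 0  t=2,i=2
  ..#.# -> .   bit 5 = 0  t=0,i=21
  ..#.. -> #   bit 4 = 1  t=5,i=17
  ...## -> #   bit 3 = 1  t=0,i=6
  ...#. -> .   bit 2 = 0  t=0,i=20
  ....# -> .   bit 1 = 0  t=1,i=1
  ..... -> .   bit 0 = 0  t=1,i=0
  bits 01101111000101100101001110011000 = 1863734168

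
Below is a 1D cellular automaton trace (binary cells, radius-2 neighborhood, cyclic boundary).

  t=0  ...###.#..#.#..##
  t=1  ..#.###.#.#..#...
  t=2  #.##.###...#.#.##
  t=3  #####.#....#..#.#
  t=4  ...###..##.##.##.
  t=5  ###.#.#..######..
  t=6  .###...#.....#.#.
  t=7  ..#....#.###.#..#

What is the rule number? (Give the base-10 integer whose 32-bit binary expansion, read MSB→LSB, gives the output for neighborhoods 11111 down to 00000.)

1849780795

  nb #####: next=.  (t=3,i=1, bit31=0)
  nb ####.: next=#  (t=3,i=3, bit30=1)
  nb ###.#: next=#  (t=0,i=5, bit29=1)
  nb ###..: next=.  (t=2,i=7, bit28=0)
  nb ##.##: next=#  (t=2,i=1, bit27=1)
  nb ##.#.: next=#  (t=0,i=6, bit26=1)
  nb ##..#: next=#  (t=4,i=6, bit25=1)
  nb ##...: next=.  (t=0,i=0, bit24=0)
  nb #.###: next=.  (t=1,i=4, bit23=0)
  nb #.##.: next=#  (t=2,i=2, bit22=1)
  nb #.#.#: next=.  (t=1,i=8, bit21=0)
  nb #.#..: next=.  (t=0,i=7, bit20=0)
  nb #..##: next=.  (t=0,i=14, bit19=0)
  nb #..#.: next=.  (t=0,i=9, bit18=0)
  nb #...#: next=.  (t=0,i=1, bit17=0)
  nb #....: next=#  (t=1,i=15, bit16=1)
  nb .####: next=.  (t=3,i=0, bit15=0)
  nb .###.: next=#  (t=0,i=4, bit14=1)
  nb .##.#: next=#  (t=2,i=3, bit13=1)
  nb .##..: next=.  (t=0,i=16, bit12=0)
  nb .#.##: next=#  (t=1,i=3, bit11=1)
  nb .#.#.: next=.  (t=0,i=11, bit10=0)
  nb .#..#: next=#  (t=0,i=8, bit9=1)
  nb .#...: next=.  (t=1,i=14, bit8=0)
  nb ..###: next=.  (t=0,i=3, bit7=0)
  nb ..##.: next=.  (t=0,i=15, bit6=0)
  nb ..#.#: next=#  (t=0,i=10, bit5=1)
  nb ..#..: next=#  (t=1,i=13, bit4=1)
  nb ...##: next=#  (t=0,i=2, bit3=1)
  nb ...#.: next=.  (t=1,i=1, bit2=0)
  nb ....#: next=#  (t=1,i=0, bit1=1)
  nb .....: next=#  (t=1,i=16, bit0=1)
  bits 01101110010000010110101000111011 = 1849780795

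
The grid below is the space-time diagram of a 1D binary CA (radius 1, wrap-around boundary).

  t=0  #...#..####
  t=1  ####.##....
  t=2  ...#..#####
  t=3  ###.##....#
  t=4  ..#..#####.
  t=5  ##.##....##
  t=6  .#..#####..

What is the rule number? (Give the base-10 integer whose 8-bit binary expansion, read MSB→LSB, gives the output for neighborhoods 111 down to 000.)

  [7] ### => .  t=0,i=8
  [6] ##. => #  t=0,i=0
  [5] #.# => .  t=1,i=4
  [4] #.. => #  t=0,i=1
  [3] .## => .  t=0,i=7
  [2] .#. => .  t=0,i=4
  [1] ..# => #  t=0,i=3
  [0] ... => #  t=0,i=2
  bits 01010011 = 83

83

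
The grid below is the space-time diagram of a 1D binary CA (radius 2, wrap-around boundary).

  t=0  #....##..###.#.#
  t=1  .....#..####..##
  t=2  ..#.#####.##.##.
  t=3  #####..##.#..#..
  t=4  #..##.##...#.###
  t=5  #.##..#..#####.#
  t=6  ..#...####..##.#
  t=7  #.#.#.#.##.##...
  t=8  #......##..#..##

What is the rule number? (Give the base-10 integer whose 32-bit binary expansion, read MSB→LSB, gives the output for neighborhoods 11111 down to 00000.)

1892305653

  [31] ##### => .  t=2,i=6
  [30] ####. => #  t=1,i=10
  [29] ###.# => #  t=0,i=11
  [28] ###.. => #  t=1,i=11
  [27] ##.## => .  t=2,i=9
  [26] ##.#. => .  t=0,i=12
  [25] ##..# => .  t=0,i=7
  [24] ##... => .  t=0,i=1
  [23] #.### => #  t=2,i=4
  [22] #.##. => #  t=0,i=15
  [21] #.#.# => .  t=0,i=13
  [20] #.#.. => .  t=3,i=10
  [19] #..## => #  t=0,i=8
  [18] #..#. => .  t=3,i=12
  [17] #...# => #  t=2,i=0
  [16] #.... => .  t=0,i=2
  [15] .#### => .  t=1,i=9
  [14] .###. => #  t=0,i=10
  [13] .##.# => .  t=2,i=11
  [12] .##.. => .  t=0,i=0
  [11] .#.## => #  t=0,i=14
  [10] .#.#. => .  t=7,i=1
  [9] .#..# => #  t=1,i=6
  [8] .#... => .  t=6,i=3
  [7] ..### => #  t=0,i=9
  [6] ..##. => #  t=0,i=5
  [5] ..#.# => #  t=2,i=2
  [4] ..#.. => #  t=1,i=5
  [3] ...## => .  t=0,i=4
  [2] ...#. => #  t=1,i=4
  [1] ....# => .  t=0,i=3
  [0] ..... => #  t=1,i=2
  bits 01110000110010100100101011110101 = 1892305653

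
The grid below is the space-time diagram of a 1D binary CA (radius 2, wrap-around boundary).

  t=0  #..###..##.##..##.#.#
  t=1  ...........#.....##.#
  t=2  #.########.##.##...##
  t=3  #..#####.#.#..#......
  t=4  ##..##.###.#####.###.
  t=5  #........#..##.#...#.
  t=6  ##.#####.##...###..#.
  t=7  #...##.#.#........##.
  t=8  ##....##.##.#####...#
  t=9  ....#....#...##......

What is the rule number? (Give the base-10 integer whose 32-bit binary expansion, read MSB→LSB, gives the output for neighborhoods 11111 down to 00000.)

2759099187

  ##### -> #   bit 31 = 1  t=2,i=4
  ####. -> .   bit 30 = 0  t=2,i=8
  ###.# -> #   bit 29 = 1  t=2,i=0
  ###.. -> .   bit 28 = 0  t=0,i=5
  ##.## -> .   bit 27 = 0  t=0,i=10
  ##.#. -> #   bit 26 = 1  t=0,i=17
  ##..# -> .   bit 25 = 0  t=0,i=1
  ##... -> .   bit 24 = 0  t=2,i=16
  #.### -> .   bit 23 = 0  t=2,i=2
  #.##. -> #   bit 22 = 1  t=0,i=11
  #.#.# -> #   bit 21 = 1  t=0,i=18
  #.#.. -> #   bit 20 = 1  t=1,i=20
  #..## -> .   bit 19 = 0  t=0,i=2
  #..#. -> #   bit 18 = 1  t=3,i=13
  #...# -> .   bit 17 = 0  t=2,i=17
  #.... -> .   bit 16 = 0  t=1,i=1
  .#### -> #   bit 15 = 1  t=2,i=3
  .###. -> .   bit 14 = 0  t=0,i=4
  .##.# -> .   bit 13 = 0  t=0,i=9
  .##.. -> .   bit 12 = 0  t=0,i=0
  .#.## -> .   bit 11 = 0  t=0,i=19
  .#.#. -> .   bit 10 = 0  t=3,i=10
  .#..# -> #   bit 9 = 1  t=3,i=1
  .#... -> #   bit 8 = 1  t=1,i=0
  ..### -> .   bit 7 = 0  t=0,i=3
  ..##. -> .   bit 6 = 0  t=0,i=8
  ..#.# -> #   bit 5 = 1  t=5,i=19
  ..#.. -> #   bit 4 = 1  t=1,i=11
  ...## -> .   bit 3 = 0  t=1,i=16
  ...#. -> .   bit 2 = 0  t=1,i=10
  ....# -> #   bit 1 = 1  t=1,i=9
  ..... -> #   bit 0 = 1  t=1,i=2
  bits 10100100011101001000001100110011 = 2759099187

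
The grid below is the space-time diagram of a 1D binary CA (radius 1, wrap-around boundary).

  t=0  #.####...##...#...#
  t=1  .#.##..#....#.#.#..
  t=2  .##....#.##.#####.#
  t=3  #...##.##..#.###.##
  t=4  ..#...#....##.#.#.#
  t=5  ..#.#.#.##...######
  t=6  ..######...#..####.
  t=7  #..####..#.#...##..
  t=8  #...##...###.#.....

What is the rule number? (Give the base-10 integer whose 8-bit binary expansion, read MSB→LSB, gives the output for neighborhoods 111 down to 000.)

165

  [7] ### => #  t=0,i=3
  [6] ##. => .  t=0,i=0
  [5] #.# => #  t=0,i=1
  [4] #.. => .  t=0,i=6
  [3] .## => .  t=0,i=2
  [2] .#. => #  t=0,i=14
  [1] ..# => .  t=0,i=8
  [0] ... => #  t=0,i=7
  bits 10100101 = 165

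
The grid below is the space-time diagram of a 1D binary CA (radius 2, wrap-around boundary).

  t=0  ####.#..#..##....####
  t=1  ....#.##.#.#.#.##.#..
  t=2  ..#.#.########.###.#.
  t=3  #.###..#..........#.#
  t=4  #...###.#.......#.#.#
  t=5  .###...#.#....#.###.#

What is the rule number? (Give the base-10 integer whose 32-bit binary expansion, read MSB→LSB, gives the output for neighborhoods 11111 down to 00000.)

392603498

  #####|.  b31=0 t=0,i=0
  ####.|.  b30=0 t=0,i=2
  ###.#|.  b29=0 t=0,i=3
  ###..|#  b28=1 t=3,i=4
  ##.##|.  b27=0 t=2,i=14
  ##.#.|#  b26=1 t=0,i=4
  ##..#|#  b25=1 t=3,i=5
  ##...|#  b24=1 t=0,i=13
  #.###|.  b23=0 t=2,i=6
  #.##.|#  b22=1 t=1,i=6
  #.#.#|#  b21=1 t=1,i=9
  #.#..|.  b20=0 t=0,i=5
  #..##|.  b19=0 t=0,i=10
  #..#.|#  b18=1 t=0,i=7
  #...#|#  b17=1 t=2,i=0
  #....|.  b16=0 t=0,i=14
  .####|#  b15=1 t=0,i=18
  .###.|.  b14=0 t=2,i=16
  .##.#|#  b13=1 t=1,i=7
  .##..|.  b12=0 t=0,i=12
  .#.##|.  b11=0 t=1,i=5
  .#.#.|#  b10=1 t=1,i=10
  .#..#|#  b9=1 t=0,i=6
  .#...|#  b8=1 t=1,i=19
  ..###|.  b7=0 t=0,i=17
  ..##.|#  b6=1 t=0,i=11
  ..#.#|#  b5=1 t=1,i=4
  ..#..|.  b4=0 t=0,i=8
  ...##|#  b3=1 t=0,i=16
  ...#.|.  b2=0 t=1,i=3
  ....#|#  b1=1 t=0,i=15
  .....|.  b0=0 t=1,i=0
  bits 00010111011001101010011101101010 = 392603498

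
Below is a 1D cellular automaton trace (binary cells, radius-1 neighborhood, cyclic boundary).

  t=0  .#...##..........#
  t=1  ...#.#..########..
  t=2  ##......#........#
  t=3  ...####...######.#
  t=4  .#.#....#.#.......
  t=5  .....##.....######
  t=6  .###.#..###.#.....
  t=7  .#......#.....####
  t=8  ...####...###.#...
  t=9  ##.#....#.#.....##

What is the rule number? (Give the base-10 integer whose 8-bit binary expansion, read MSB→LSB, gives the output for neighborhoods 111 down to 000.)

9

  ### -> .   bit 7 = 0  t=1,i=9
  ##. -> .   bit 6 = 0  t=0,i=6
  #.# -> .   bit 5 = 0  t=0,i=0
  #.. -> .   bit 4 = 0  t=0,i=2
  .## -> #   bit 3 = 1  t=0,i=5
  .#. -> .   bit 2 = 0  t=0,i=1
  ..# -> .   bit 1 = 0  t=0,i=4
  ... -> #   bit 0 = 1  t=0,i=3
  bits 00001001 = 9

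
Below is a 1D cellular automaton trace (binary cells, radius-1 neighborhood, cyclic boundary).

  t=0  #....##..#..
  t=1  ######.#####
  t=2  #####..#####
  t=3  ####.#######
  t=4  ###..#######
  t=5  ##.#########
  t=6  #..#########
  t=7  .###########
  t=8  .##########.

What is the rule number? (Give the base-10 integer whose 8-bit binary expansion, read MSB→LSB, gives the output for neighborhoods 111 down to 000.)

159

  nb ###: next=#  (t=1,i=0, bit7=1)
  nb ##.: next=.  (t=0,i=6, bit6=0)
  nb #.#: next=.  (t=1,i=6, bit5=0)
  nb #..: next=#  (t=0,i=1, bit4=1)
  nb .##: next=#  (t=0,i=5, bit3=1)
  nb .#.: next=#  (t=0,i=0, bit2=1)
  nb ..#: next=#  (t=0,i=4, bit1=1)
  nb ...: next=#  (t=0,i=2, bit0=1)
  bits 10011111 = 159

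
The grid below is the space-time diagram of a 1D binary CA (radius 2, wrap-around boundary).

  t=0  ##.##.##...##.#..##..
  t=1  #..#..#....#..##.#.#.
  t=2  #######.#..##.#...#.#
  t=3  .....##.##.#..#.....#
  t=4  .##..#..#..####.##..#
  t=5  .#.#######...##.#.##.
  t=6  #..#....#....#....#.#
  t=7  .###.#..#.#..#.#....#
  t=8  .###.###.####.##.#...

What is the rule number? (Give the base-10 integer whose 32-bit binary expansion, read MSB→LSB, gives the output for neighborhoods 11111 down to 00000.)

  ##### -> .   bit 31 = 0  t=2,i=1
  ####. -> #   bit 30 = 1  t=2,i=5
  ###.# -> #   bit 29 = 1  t=2,i=6
  ###.. -> .   bit 28 = 0  t=5,i=9
  ##.## -> .   bit 27 = 0  t=0,i=2
  ##.#. -> .   bit 26 = 0  t=0,i=13
  ##..# -> #   bit 25 = 1  t=0,i=19
  ##... -> .   bit 24 = 0  t=0,i=8
  #.### -> #   bit 23 = 1  t=2,i=20
  #.##. -> #   bit 22 = 1  t=0,i=3
  #.#.# -> .   bit 21 = 0  t=1,i=17
  #.#.. -> #   bit 20 = 1  t=0,i=14
  #..## -> .   bit 19 = 0  t=0,i=16
  #..#. -> #   bit 18 = 1  t=1,i=2
  #...# -> .   bit 17 = 0  t=0,i=9
  #.... -> #   bit 16 = 1  t=1,i=8
  .#### -> .   bit 15 = 0  t=2,i=0
  .###. -> #   bit 14 = 1  t=7,i=2
  .##.# -> .   bit 13 = 0  t=0,i=1
  .##.. -> .   bit 12 = 0  t=0,i=7
  .#.## -> .   bit 11 = 0  t=2,i=19
  .#.#. -> #   bit 10 = 1  t=1,i=18
  .#..# -> #   bit 9 = 1  t=0,i=15
  .#... -> .   bit 8 = 0  t=1,i=7
  ..### -> .   bit 7 = 0  t=4,i=11
  ..##. -> #   bit 6 = 1  t=0,i=0
  ..#.# -> .   bit 5 = 0  t=2,i=18
  ..#.. -> #   bit 4 = 1  t=1,i=3
  ...## -> .   bit 3 = 0  t=0,i=10
  ...#. -> .   bit 2 = 0  t=1,i=10
  ....# -> .   bit 1 = 0  t=1,i=9
  ..... -> #   bit 0 = 1  t=3,i=2
  bits 01100010110101010100011001010001 = 1658144337

1658144337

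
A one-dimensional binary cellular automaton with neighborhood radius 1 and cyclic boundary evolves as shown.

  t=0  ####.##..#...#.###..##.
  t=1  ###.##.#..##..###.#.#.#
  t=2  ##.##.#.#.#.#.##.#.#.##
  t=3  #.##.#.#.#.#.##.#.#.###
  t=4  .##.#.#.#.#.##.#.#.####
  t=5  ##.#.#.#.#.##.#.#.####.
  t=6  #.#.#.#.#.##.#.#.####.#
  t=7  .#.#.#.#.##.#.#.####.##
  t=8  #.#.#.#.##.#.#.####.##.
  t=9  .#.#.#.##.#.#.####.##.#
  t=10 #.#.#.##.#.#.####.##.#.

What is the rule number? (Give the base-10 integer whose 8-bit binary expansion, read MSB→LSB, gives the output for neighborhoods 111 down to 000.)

185

  ### -> #   bit 7 = 1  t=0,i=1
  ##. -> .   bit 6 = 0  t=0,i=3
  #.# -> #   bit 5 = 1  t=0,i=4
  #.. -> #   bit 4 = 1  t=0,i=7
  .## -> #   bit 3 = 1  t=0,i=0
  .#. -> .   bit 2 = 0  t=0,i=9
  ..# -> .   bit 1 = 0  t=0,i=8
  ... -> #   bit 0 = 1  t=0,i=11
  bits 10111001 = 185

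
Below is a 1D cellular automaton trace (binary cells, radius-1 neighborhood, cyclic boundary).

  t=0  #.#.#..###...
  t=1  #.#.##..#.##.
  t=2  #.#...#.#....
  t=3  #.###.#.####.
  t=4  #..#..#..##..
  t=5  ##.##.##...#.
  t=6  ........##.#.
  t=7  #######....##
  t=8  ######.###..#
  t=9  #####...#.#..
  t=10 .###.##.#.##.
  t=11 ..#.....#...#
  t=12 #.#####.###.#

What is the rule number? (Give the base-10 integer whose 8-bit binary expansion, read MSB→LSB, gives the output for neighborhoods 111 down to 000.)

149

  ### -> #   bit 7 = 1  t=0,i=8
  ##. -> .   bit 6 = 0  t=0,i=9
  #.# -> .   bit 5 = 0  t=0,i=1
  #.. -> #   bit 4 = 1  t=0,i=5
  .## -> .   bit 3 = 0  t=0,i=7
  .#. -> #   bit 2 = 1  t=0,i=0
  ..# -> .   bit 1 = 0  t=0,i=6
  ... -> #   bit 0 = 1  t=0,i=11
  bits 10010101 = 149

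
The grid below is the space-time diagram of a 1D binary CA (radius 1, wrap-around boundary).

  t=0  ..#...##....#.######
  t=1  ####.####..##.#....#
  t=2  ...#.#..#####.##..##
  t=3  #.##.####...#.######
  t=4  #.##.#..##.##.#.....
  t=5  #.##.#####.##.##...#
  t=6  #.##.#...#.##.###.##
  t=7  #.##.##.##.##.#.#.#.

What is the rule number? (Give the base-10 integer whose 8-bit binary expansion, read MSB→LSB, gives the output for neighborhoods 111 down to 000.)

  [7] ### => .  t=0,i=15
  [6] ##. => #  t=0,i=7
  [5] #.# => .  t=0,i=13
  [4] #.. => #  t=0,i=0
  [3] .## => #  t=0,i=6
  [2] .#. => #  t=0,i=2
  [1] ..# => #  t=0,i=1
  [0] ... => .  t=0,i=4
  bits 01011110 = 94

94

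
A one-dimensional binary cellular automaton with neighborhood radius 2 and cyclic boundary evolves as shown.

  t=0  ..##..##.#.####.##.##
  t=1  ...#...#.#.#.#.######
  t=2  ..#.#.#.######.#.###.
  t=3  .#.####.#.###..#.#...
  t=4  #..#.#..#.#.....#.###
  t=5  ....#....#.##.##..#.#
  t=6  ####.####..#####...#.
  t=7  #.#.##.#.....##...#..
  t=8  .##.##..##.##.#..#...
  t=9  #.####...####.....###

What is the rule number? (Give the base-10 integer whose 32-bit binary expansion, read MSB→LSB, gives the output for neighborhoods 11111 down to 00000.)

3370202382

  [31] ##### => #  t=1,i=17
  [30] ####. => #  t=0,i=13
  [29] ###.# => .  t=0,i=14
  [28] ###.. => .  t=1,i=20
  [27] ##.## => #  t=0,i=15
  [26] ##.#. => .  t=0,i=8
  [25] ##..# => .  t=0,i=0
  [24] ##... => .  t=1,i=0
  [23] #.### => #  t=0,i=11
  [22] #.##. => #  t=0,i=16
  [21] #.#.# => #  t=0,i=9
  [20] #.#.. => .  t=3,i=17
  [19] #..## => .  t=0,i=1
  [18] #..#. => .  t=3,i=14
  [17] #...# => .  t=1,i=1
  [16] #.... => #  t=3,i=19
  [15] .#### => .  t=0,i=12
  [14] .###. => .  t=2,i=18
  [13] .##.# => #  t=0,i=7
  [12] .##.. => #  t=0,i=3
  [11] .#.## => .  t=0,i=10
  [10] .#.#. => #  t=1,i=8
  [9] .#..# => .  t=4,i=6
  [8] .#... => #  t=1,i=4
  [7] ..### => .  t=6,i=11
  [6] ..##. => .  t=0,i=2
  [5] ..#.# => .  t=1,i=7
  [4] ..#.. => .  t=1,i=3
  [3] ...## => #  t=7,i=12
  [2] ...#. => #  t=1,i=2
  [1] ....# => #  t=3,i=20
  [0] ..... => .  t=4,i=13
  bits 11001000111000010011010100001110 = 3370202382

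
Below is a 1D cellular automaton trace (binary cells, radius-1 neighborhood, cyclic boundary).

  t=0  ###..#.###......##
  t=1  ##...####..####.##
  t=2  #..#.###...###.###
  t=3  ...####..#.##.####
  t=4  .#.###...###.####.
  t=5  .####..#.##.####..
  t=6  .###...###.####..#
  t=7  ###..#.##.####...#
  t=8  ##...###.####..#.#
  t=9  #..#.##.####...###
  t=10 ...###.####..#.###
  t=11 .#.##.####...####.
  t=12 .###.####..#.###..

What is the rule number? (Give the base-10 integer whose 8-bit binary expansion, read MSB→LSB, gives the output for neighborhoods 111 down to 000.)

173

  ###|#  b7=1 t=0,i=0
  ##.|.  b6=0 t=0,i=2
  #.#|#  b5=1 t=0,i=6
  #..|.  b4=0 t=0,i=3
  .##|#  b3=1 t=0,i=7
  .#.|#  b2=1 t=0,i=5
  ..#|.  b1=0 t=0,i=4
  ...|#  b0=1 t=0,i=11
  bits 10101101 = 173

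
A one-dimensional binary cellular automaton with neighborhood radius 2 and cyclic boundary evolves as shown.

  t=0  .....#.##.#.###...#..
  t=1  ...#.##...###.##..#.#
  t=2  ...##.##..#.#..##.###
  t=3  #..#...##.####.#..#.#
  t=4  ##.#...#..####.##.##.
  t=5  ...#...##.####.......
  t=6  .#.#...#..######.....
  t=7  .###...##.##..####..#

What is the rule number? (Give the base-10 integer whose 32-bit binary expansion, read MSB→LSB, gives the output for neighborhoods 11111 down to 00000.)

1941020402

  nb #####: next=.  (t=6,i=12, bit31=0)
  nb ####.: next=#  (t=3,i=12, bit30=1)
  nb ###.#: next=#  (t=1,i=12, bit29=1)
  nb ###..: next=#  (t=0,i=14, bit28=1)
  nb ##.##: next=.  (t=1,i=13, bit27=0)
  nb ##.#.: next=.  (t=0,i=9, bit26=0)
  nb ##..#: next=#  (t=1,i=16, bit25=1)
  nb ##...: next=#  (t=0,i=15, bit24=1)
  nb #.###: next=#  (t=0,i=12, bit23=1)
  nb #.##.: next=.  (t=0,i=7, bit22=0)
  nb #.#.#: next=#  (t=0,i=10, bit21=1)
  nb #.#..: next=#  (t=1,i=20, bit20=1)
  nb #..##: next=.  (t=2,i=14, bit19=0)
  nb #..#.: next=.  (t=1,i=17, bit18=0)
  nb #...#: next=.  (t=0,i=16, bit17=0)
  nb #....: next=#  (t=0,i=20, bit16=1)
  nb .####: next=#  (t=3,i=11, bit15=1)
  nb .###.: next=.  (t=0,i=13, bit14=0)
  nb .##.#: next=.  (t=0,i=8, bit13=0)
  nb .##..: next=#  (t=1,i=6, bit12=1)
  nb .#.##: next=#  (t=0,i=6, bit11=1)
  nb .#.#.: next=#  (t=1,i=19, bit10=1)
  nb .#..#: next=#  (t=2,i=13, bit9=1)
  nb .#...: next=.  (t=0,i=19, bit8=0)
  nb ..###: next=#  (t=1,i=10, bit7=1)
  nb ..##.: next=#  (t=2,i=3, bit6=1)
  nb ..#.#: next=#  (t=0,i=5, bit5=1)
  nb ..#..: next=#  (t=0,i=18, bit4=1)
  nb ...##: next=.  (t=1,i=9, bit3=0)
  nb ...#.: next=.  (t=0,i=4, bit2=0)
  nb ....#: next=#  (t=0,i=3, bit1=1)
  nb .....: next=.  (t=0,i=0, bit0=0)
  bits 01110011101100011001111011110010 = 1941020402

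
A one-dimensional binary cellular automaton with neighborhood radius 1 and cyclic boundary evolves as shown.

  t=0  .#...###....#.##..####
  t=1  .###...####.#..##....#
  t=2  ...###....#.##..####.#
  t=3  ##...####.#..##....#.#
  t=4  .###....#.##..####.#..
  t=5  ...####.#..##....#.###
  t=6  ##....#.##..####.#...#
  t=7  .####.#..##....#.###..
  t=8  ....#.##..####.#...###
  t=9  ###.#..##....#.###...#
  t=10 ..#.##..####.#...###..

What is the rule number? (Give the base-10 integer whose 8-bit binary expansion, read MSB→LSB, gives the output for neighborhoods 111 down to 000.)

  ###|.  b7=0 t=0,i=6
  ##.|#  b6=1 t=0,i=7
  #.#|.  b5=0 t=0,i=0
  #..|#  b4=1 t=0,i=2
  .##|.  b3=0 t=0,i=5
  .#.|#  b2=1 t=0,i=1
  ..#|.  b1=0 t=0,i=4
  ...|#  b0=1 t=0,i=3
  bits 01010101 = 85

85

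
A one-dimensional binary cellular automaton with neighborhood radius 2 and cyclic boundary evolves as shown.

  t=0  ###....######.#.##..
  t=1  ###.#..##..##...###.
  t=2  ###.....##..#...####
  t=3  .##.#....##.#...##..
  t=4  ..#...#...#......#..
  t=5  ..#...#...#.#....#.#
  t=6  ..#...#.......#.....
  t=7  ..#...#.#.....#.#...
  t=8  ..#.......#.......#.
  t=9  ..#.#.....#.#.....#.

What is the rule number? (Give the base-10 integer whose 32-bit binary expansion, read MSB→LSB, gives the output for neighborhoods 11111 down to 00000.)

  #####|.  b31=0 t=0,i=9
  ####.|#  b30=1 t=0,i=11
  ###.#|#  b29=1 t=0,i=12
  ###..|#  b28=1 t=0,i=2
  ##.##|#  b27=1 t=1,i=19
  ##.#.|.  b26=0 t=0,i=13
  ##..#|#  b25=1 t=0,i=18
  ##...|.  b24=0 t=0,i=3
  #.###|#  b23=1 t=1,i=0
  #.##.|#  b22=1 t=0,i=16
  #.#.#|.  b21=0 t=0,i=14
  #.#..|.  b20=0 t=1,i=4
  #..##|.  b19=0 t=0,i=19
  #..#.|.  b18=0 t=2,i=11
  #...#|.  b17=0 t=1,i=14
  #....|#  b16=1 t=0,i=4
  .####|#  b15=1 t=0,i=8
  .###.|#  b14=1 t=0,i=1
  .##.#|#  b13=1 t=3,i=2
  .##..|#  b12=1 t=0,i=17
  .#.##|.  b11=0 t=0,i=15
  .#.#.|.  b10=0 t=5,i=11
  .#..#|.  b9=0 t=1,i=5
  .#...|.  b8=0 t=2,i=13
  ..###|#  b7=1 t=0,i=0
  ..##.|.  b6=0 t=1,i=7
  ..#.#|.  b5=0 t=5,i=10
  ..#..|#  b4=1 t=2,i=12
  ...##|.  b3=0 t=0,i=6
  ...#.|.  b2=0 t=4,i=1
  ....#|.  b1=0 t=0,i=5
  .....|.  b0=0 t=2,i=5
  bits 01111010110000011111000010010000 = 2059530384

2059530384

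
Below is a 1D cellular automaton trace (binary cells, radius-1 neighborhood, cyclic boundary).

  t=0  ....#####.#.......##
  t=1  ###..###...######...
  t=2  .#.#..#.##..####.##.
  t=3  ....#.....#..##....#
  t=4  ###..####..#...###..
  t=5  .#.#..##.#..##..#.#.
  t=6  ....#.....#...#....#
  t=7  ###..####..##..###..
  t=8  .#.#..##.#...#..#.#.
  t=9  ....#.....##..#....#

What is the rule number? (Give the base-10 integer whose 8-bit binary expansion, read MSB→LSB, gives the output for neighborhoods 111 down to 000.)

145

  [7] ### => #  t=0,i=5
  [6] ##. => .  t=0,i=8
  [5] #.# => .  t=0,i=9
  [4] #.. => #  t=0,i=0
  [3] .## => .  t=0,i=4
  [2] .#. => .  t=0,i=10
  [1] ..# => .  t=0,i=3
  [0] ... => #  t=0,i=1
  bits 10010001 = 145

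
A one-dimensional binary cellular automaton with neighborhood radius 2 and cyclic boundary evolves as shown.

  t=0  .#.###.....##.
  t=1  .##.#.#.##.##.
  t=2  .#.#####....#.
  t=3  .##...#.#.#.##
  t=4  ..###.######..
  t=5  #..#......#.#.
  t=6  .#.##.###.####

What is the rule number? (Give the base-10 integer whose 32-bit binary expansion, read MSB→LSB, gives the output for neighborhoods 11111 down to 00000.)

1159880563

  [31] ##### => .  t=2,i=5
  [30] ####. => #  t=2,i=6
  [29] ###.# => .  t=4,i=4
  [28] ###.. => .  t=0,i=5
  [27] ##.## => .  t=1,i=10
  [26] ##.#. => #  t=1,i=3
  [25] ##..# => .  t=0,i=13
  [24] ##... => #  t=0,i=6
  [23] #.### => .  t=0,i=3
  [22] #.##. => .  t=1,i=8
  [21] #.#.# => #  t=1,i=4
  [20] #.#.. => .  t=5,i=0
  [19] #..## => .  t=1,i=0
  [18] #..#. => .  t=0,i=0
  [17] #...# => #  t=3,i=4
  [16] #.... => .  t=0,i=7
  [15] .#### => .  t=2,i=4
  [14] .###. => #  t=0,i=4
  [13] .##.# => .  t=1,i=2
  [12] .##.. => #  t=0,i=12
  [11] .#.## => #  t=0,i=2
  [10] .#.#. => #  t=1,i=5
  [9] .#..# => #  t=2,i=13
  [8] .#... => #  t=5,i=4
  [7] ..### => .  t=4,i=2
  [6] ..##. => #  t=0,i=11
  [5] ..#.# => #  t=0,i=1
  [4] ..#.. => #  t=2,i=12
  [3] ...## => .  t=0,i=10
  [2] ...#. => .  t=2,i=11
  [1] ....# => #  t=0,i=9
  [0] ..... => #  t=0,i=8
  bits 01000101001000100101111101110011 = 1159880563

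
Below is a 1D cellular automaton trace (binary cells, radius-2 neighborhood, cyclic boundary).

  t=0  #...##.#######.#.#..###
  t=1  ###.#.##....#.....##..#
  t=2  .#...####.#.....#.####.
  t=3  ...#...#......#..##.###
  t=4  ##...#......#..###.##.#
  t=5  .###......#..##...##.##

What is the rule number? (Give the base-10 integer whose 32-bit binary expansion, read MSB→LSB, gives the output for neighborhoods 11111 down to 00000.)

1539971650

  nb #####: next=.  (t=0,i=9, bit31=0)
  nb ####.: next=#  (t=0,i=12, bit30=1)
  nb ###.#: next=.  (t=0,i=13, bit29=0)
  nb ###..: next=#  (t=0,i=0, bit28=1)
  nb ##.##: next=#  (t=0,i=6, bit27=1)
  nb ##.#.: next=.  (t=0,i=14, bit26=0)
  nb ##..#: next=#  (t=1,i=20, bit25=1)
  nb ##...: next=#  (t=0,i=1, bit24=1)
  nb #.###: next=#  (t=0,i=7, bit23=1)
  nb #.##.: next=#  (t=1,i=6, bit22=1)
  nb #.#.#: next=.  (t=0,i=15, bit21=0)
  nb #.#..: next=.  (t=0,i=17, bit20=0)
  nb #..##: next=#  (t=0,i=19, bit19=1)
  nb #..#.: next=.  (t=2,i=0, bit18=0)
  nb #...#: next=#  (t=0,i=2, bit17=1)
  nb #....: next=.  (t=1,i=9, bit16=0)
  nb .####: next=.  (t=0,i=8, bit15=0)
  nb .###.: next=.  (t=3,i=21, bit14=0)
  nb .##.#: next=.  (t=0,i=5, bit13=0)
  nb .##..: next=#  (t=1,i=7, bit12=1)
  nb .#.##: next=#  (t=1,i=5, bit11=1)
  nb .#.#.: next=.  (t=0,i=16, bit10=0)
  nb .#..#: next=#  (t=0,i=18, bit9=1)
  nb .#...: next=.  (t=1,i=13, bit8=0)
  nb ..###: next=.  (t=0,i=20, bit7=0)
  nb ..##.: next=#  (t=0,i=4, bit6=1)
  nb ..#.#: next=.  (t=2,i=16, bit5=0)
  nb ..#..: next=.  (t=1,i=12, bit4=0)
  nb ...##: next=.  (t=0,i=3, bit3=0)
  nb ...#.: next=.  (t=1,i=11, bit2=0)
  nb ....#: next=#  (t=1,i=10, bit1=1)
  nb .....: next=.  (t=1,i=15, bit0=0)
  bits 01011011110010100001101001000010 = 1539971650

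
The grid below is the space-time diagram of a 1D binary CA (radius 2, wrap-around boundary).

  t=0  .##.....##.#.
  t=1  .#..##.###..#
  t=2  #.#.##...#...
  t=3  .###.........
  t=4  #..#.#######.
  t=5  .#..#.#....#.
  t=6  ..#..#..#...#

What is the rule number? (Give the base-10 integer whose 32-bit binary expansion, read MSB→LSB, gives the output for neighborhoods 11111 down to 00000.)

  ##### -> .   bit 31 = 0  t=4,i=7
  ####. -> .   bit 30 = 0  t=4,i=10
  ###.# -> #   bit 29 = 1  t=4,i=11
  ###.. -> #   bit 28 = 1  t=1,i=9
  ##.## -> .   bit 27 = 0  t=1,i=6
  ##.#. -> .   bit 26 = 0  t=0,i=10
  ##..# -> .   bit 25 = 0  t=1,i=10
  ##... -> .   bit 24 = 0  t=0,i=3
  #.### -> .   bit 23 = 0  t=1,i=7
  #.##. -> .   bit 22 = 0  t=2,i=4
  #.#.# -> #   bit 21 = 1  t=2,i=2
  #.#.. -> .   bit 20 = 0  t=0,i=11
  #..## -> .   bit 19 = 0  t=0,i=0
  #..#. -> .   bit 18 = 0  t=1,i=11
  #...# -> .   bit 17 = 0  t=2,i=7
  #.... -> #   bit 16 = 1  t=0,i=4
  .#### -> #   bit 15 = 1  t=4,i=6
  .###. -> .   bit 14 = 0  t=1,i=8
  .##.# -> #   bit 13 = 1  t=0,i=9
  .##.. -> .   bit 12 = 0  t=0,i=2
  .#.## -> #   bit 11 = 1  t=2,i=3
  .#.#. -> #   bit 10 = 1  t=1,i=0
  .#..# -> #   bit 9 = 1  t=0,i=12
  .#... -> .   bit 8 = 0  t=2,i=10
  ..### -> .   bit 7 = 0  t=3,i=1
  ..##. -> #   bit 6 = 1  t=0,i=1
  ..#.# -> .   bit 5 = 0  t=1,i=12
  ..#.. -> .   bit 4 = 0  t=2,i=9
  ...## -> #   bit 3 = 1  t=0,i=7
  ...#. -> .   bit 2 = 0  t=2,i=8
  ....# -> .   bit 1 = 0  t=0,i=6
  ..... -> #   bit 0 = 1  t=0,i=5
  bits 00110000001000011010111001001001 = 807513673

807513673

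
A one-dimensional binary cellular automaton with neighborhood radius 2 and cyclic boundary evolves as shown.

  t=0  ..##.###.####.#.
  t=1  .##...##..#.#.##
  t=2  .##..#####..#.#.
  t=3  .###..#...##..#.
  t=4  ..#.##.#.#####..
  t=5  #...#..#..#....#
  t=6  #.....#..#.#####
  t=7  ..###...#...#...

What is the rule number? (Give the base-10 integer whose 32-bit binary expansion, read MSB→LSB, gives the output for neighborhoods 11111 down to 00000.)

578146635

  #####|.  b31=0 t=2,i=7
  ####.|.  b30=0 t=0,i=11
  ###.#|#  b29=1 t=0,i=7
  ###..|.  b28=0 t=2,i=9
  ##.##|.  b27=0 t=0,i=4
  ##.#.|.  b26=0 t=0,i=13
  ##..#|#  b25=1 t=1,i=8
  ##...|.  b24=0 t=1,i=3
  #.###|.  b23=0 t=0,i=5
  #.##.|#  b22=1 t=1,i=1
  #.#.#|#  b21=1 t=1,i=12
  #.#..|#  b20=1 t=0,i=14
  #..##|.  b19=0 t=2,i=0
  #..#.|#  b18=1 t=1,i=9
  #...#|.  b17=0 t=0,i=0
  #....|#  b16=1 t=4,i=15
  .####|#  b15=1 t=0,i=10
  .###.|#  b14=1 t=0,i=6
  .##.#|.  b13=0 t=0,i=3
  .##..|#  b12=1 t=1,i=2
  .#.##|.  b11=0 t=1,i=13
  .#.#.|.  b10=0 t=1,i=11
  .#..#|.  b9=0 t=2,i=15
  .#...|#  b8=1 t=0,i=15
  ..###|.  b7=0 t=2,i=5
  ..##.|#  b6=1 t=0,i=2
  ..#.#|.  b5=0 t=1,i=10
  ..#..|.  b4=0 t=3,i=6
  ...##|#  b3=1 t=0,i=1
  ...#.|.  b2=0 t=4,i=1
  ....#|#  b1=1 t=4,i=0
  .....|#  b0=1 t=6,i=3
  bits 00100010011101011101000101001011 = 578146635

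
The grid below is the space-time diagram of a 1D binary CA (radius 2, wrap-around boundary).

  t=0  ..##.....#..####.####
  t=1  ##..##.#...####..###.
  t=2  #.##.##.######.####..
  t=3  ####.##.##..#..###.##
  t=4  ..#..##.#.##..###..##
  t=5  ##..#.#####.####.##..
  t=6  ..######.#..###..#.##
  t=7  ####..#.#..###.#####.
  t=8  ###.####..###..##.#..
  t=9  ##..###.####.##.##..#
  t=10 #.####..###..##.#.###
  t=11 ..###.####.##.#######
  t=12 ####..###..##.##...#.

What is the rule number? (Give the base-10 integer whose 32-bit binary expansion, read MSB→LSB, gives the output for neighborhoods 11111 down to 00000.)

1206906282

  ##### -> .   bit 31 = 0  t=2,i=10
  ####. -> #   bit 30 = 1  t=0,i=14
  ###.# -> .   bit 29 = 0  t=0,i=15
  ###.. -> .   bit 28 = 0  t=0,i=20
  ##.## -> .   bit 27 = 0  t=0,i=16
  ##.#. -> #   bit 26 = 1  t=1,i=6
  ##..# -> #   bit 25 = 1  t=0,i=0
  ##... -> #   bit 24 = 1  t=0,i=4
  #.### -> #   bit 23 = 1  t=0,i=17
  #.##. -> #   bit 22 = 1  t=1,i=0
  #.#.# -> #   bit 21 = 1  t=4,i=8
  #.#.. -> .   bit 20 = 0  t=1,i=7
  #..## -> #   bit 19 = 1  t=0,i=1
  #..#. -> #   bit 18 = 1  t=2,i=20
  #...# -> #   bit 17 = 1  t=1,i=9
  #.... -> #   bit 16 = 1  t=0,i=5
  .#### -> #   bit 15 = 1  t=0,i=13
  .###. -> #   bit 14 = 1  t=1,i=18
  .##.# -> #   bit 13 = 1  t=1,i=5
  .##.. -> .   bit 12 = 0  t=0,i=3
  .#.## -> #   bit 11 = 1  t=2,i=1
  .#.#. -> #   bit 10 = 1  t=7,i=7
  .#..# -> .   bit 9 = 0  t=0,i=10
  .#... -> #   bit 8 = 1  t=1,i=8
  ..### -> #   bit 7 = 1  t=0,i=12
  ..##. -> .   bit 6 = 0  t=0,i=2
  ..#.# -> #   bit 5 = 1  t=2,i=0
  ..#.. -> .   bit 4 = 0  t=0,i=9
  ...## -> #   bit 3 = 1  t=1,i=10
  ...#. -> .   bit 2 = 0  t=0,i=8
  ....# -> #   bit 1 = 1  t=0,i=7
  ..... -> .   bit 0 = 0  t=0,i=6
  bits 01000111111011111110110110101010 = 1206906282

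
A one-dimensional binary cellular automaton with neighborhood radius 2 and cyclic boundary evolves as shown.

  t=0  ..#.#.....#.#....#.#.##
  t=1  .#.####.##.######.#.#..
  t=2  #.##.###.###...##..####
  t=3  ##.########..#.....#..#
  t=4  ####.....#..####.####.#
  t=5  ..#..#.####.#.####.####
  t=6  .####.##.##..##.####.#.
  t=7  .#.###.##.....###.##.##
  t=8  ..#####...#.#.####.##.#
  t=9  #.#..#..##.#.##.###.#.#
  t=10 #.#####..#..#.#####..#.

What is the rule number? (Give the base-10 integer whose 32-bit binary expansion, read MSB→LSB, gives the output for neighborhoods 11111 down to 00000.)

1754754966

  [31] ##### => .  t=1,i=13
  [30] ####. => #  t=1,i=5
  [29] ###.# => #  t=1,i=6
  [28] ###.. => .  t=2,i=11
  [27] ##.## => #  t=1,i=7
  [26] ##.#. => .  t=1,i=17
  [25] ##..# => .  t=0,i=0
  [24] ##... => .  t=2,i=12
  [23] #.### => #  t=1,i=3
  [22] #.##. => .  t=0,i=21
  [21] #.#.# => .  t=0,i=19
  [20] #.#.. => #  t=0,i=4
  [19] #..## => .  t=2,i=18
  [18] #..#. => #  t=0,i=1
  [17] #...# => #  t=1,i=22
  [16] #.... => #  t=0,i=6
  [15] .#### => .  t=1,i=4
  [14] .###. => #  t=2,i=6
  [13] .##.# => #  t=1,i=9
  [12] .##.. => .  t=0,i=22
  [11] .#.## => #  t=0,i=20
  [10] .#.#. => #  t=0,i=3
  [9] .#..# => #  t=3,i=20
  [8] .#... => #  t=0,i=5
  [7] ..### => #  t=2,i=19
  [6] ..##. => .  t=2,i=15
  [5] ..#.# => .  t=0,i=2
  [4] ..#.. => #  t=3,i=13
  [3] ...## => .  t=2,i=14
  [2] ...#. => #  t=0,i=9
  [1] ....# => #  t=0,i=8
  [0] ..... => .  t=0,i=7
  bits 01101000100101110110111110010110 = 1754754966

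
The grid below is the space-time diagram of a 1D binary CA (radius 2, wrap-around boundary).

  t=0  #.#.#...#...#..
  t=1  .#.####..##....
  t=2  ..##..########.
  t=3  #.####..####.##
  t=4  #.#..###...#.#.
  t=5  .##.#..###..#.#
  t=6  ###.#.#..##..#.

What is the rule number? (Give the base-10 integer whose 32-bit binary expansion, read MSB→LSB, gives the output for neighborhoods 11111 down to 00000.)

  nb #####: next=#  (t=2,i=8, bit31=1)
  nb ####.: next=.  (t=1,i=5, bit30=0)
  nb ###.#: next=#  (t=3,i=0, bit29=1)
  nb ###..: next=#  (t=1,i=6, bit28=1)
  nb ##.##: next=.  (t=3,i=1, bit27=0)
  nb ##.#.: next=.  (t=5,i=3, bit26=0)
  nb ##..#: next=#  (t=1,i=7, bit25=1)
  nb ##...: next=#  (t=1,i=11, bit24=1)
  nb #.###: next=#  (t=1,i=3, bit23=1)
  nb #.##.: next=#  (t=5,i=1, bit22=1)
  nb #.#.#: next=.  (t=0,i=2, bit21=0)
  nb #.#..: next=#  (t=0,i=4, bit20=1)
  nb #..##: next=#  (t=1,i=8, bit19=1)
  nb #..#.: next=.  (t=0,i=14, bit18=0)
  nb #...#: next=#  (t=0,i=6, bit17=1)
  nb #....: next=#  (t=1,i=12, bit16=1)
  nb .####: next=.  (t=1,i=4, bit15=0)
  nb .###.: next=.  (t=3,i=14, bit14=0)
  nb .##.#: next=#  (t=5,i=2, bit13=1)
  nb .##..: next=#  (t=1,i=10, bit12=1)
  nb .#.##: next=#  (t=1,i=2, bit11=1)
  nb .#.#.: next=#  (t=0,i=1, bit10=1)
  nb .#..#: next=.  (t=0,i=13, bit9=0)
  nb .#...: next=#  (t=0,i=5, bit8=1)
  nb ..###: next=.  (t=2,i=6, bit7=0)
  nb ..##.: next=#  (t=1,i=9, bit6=1)
  nb ..#.#: next=.  (t=0,i=0, bit5=0)
  nb ..#..: next=.  (t=0,i=8, bit4=0)
  nb ...##: next=.  (t=2,i=1, bit3=0)
  nb ...#.: next=.  (t=0,i=7, bit2=0)
  nb ....#: next=.  (t=1,i=14, bit1=0)
  nb .....: next=#  (t=1,i=13, bit0=1)
  bits 10110011110110110011110101000001 = 3017489729

3017489729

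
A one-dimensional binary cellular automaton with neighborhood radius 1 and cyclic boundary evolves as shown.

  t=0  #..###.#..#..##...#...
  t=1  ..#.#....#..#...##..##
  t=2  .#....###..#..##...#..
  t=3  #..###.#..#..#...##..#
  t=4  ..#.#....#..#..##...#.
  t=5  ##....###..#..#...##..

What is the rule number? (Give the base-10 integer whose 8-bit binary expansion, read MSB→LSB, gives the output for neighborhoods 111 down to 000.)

  [7] ### => #  t=0,i=4
  [6] ##. => .  t=0,i=5
  [5] #.# => .  t=0,i=6
  [4] #.. => .  t=0,i=1
  [3] .## => .  t=0,i=3
  [2] .#. => .  t=0,i=0
  [1] ..# => #  t=0,i=2
  [0] ... => #  t=0,i=16
  bits 10000011 = 131

131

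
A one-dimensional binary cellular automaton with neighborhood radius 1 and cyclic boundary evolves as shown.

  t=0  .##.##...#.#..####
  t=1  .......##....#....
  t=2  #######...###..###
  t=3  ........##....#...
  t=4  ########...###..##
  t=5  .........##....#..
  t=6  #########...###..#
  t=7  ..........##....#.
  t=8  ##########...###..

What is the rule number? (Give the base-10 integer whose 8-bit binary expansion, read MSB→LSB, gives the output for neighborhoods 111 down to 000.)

  ### -> .   bit 7 = 0  t=0,i=15
  ##. -> .   bit 6 = 0  t=0,i=2
  #.# -> .   bit 5 = 0  t=0,i=0
  #.. -> .   bit 4 = 0  t=0,i=6
  .## -> .   bit 3 = 0  t=0,i=1
  .#. -> .   bit 2 = 0  t=0,i=9
  ..# -> #   bit 1 = 1  t=0,i=8
  ... -> #   bit 0 = 1  t=0,i=7
  bits 00000011 = 3

3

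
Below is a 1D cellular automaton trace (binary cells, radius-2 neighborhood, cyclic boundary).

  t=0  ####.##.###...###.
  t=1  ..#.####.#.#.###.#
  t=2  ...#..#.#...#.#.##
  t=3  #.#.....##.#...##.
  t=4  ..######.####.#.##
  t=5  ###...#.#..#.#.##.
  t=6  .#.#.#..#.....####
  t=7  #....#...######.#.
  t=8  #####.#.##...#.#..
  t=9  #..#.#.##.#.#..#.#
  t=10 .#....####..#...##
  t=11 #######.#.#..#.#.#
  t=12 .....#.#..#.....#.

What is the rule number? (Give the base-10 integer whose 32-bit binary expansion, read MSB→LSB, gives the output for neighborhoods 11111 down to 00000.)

  #####|.  b31=0 t=4,i=4
  ####.|#  b30=1 t=0,i=2
  ###.#|.  b29=0 t=0,i=3
  ###..|.  b28=0 t=0,i=10
  ##.##|#  b27=1 t=0,i=4
  ##.#.|#  b26=1 t=1,i=8
  ##..#|#  b25=1 t=4,i=0
  ##...|#  b24=1 t=0,i=11
  #.###|.  b23=0 t=0,i=0
  #.##.|#  b22=1 t=0,i=5
  #.#.#|.  b21=0 t=1,i=9
  #.#..|#  b20=1 t=1,i=17
  #..##|#  b19=1 t=4,i=1
  #..#.|.  b18=0 t=1,i=1
  #...#|.  b17=0 t=0,i=12
  #....|#  b16=1 t=3,i=4
  .####|.  b15=0 t=0,i=1
  .###.|#  b14=1 t=0,i=9
  .##.#|#  b13=1 t=0,i=6
  .##..|.  b12=0 t=2,i=17
  .#.##|#  b11=1 t=1,i=3
  .#.#.|.  b10=0 t=1,i=10
  .#..#|.  b9=0 t=1,i=0
  .#...|#  b8=1 t=2,i=9
  ..###|#  b7=1 t=0,i=14
  ..##.|.  b6=0 t=3,i=8
  ..#.#|.  b5=0 t=1,i=2
  ..#..|.  b4=0 t=2,i=3
  ...##|#  b3=1 t=0,i=13
  ...#.|#  b2=1 t=2,i=2
  ....#|#  b1=1 t=3,i=6
  .....|#  b0=1 t=3,i=5
  bits 01001111010110010110100110001111 = 1331259791

1331259791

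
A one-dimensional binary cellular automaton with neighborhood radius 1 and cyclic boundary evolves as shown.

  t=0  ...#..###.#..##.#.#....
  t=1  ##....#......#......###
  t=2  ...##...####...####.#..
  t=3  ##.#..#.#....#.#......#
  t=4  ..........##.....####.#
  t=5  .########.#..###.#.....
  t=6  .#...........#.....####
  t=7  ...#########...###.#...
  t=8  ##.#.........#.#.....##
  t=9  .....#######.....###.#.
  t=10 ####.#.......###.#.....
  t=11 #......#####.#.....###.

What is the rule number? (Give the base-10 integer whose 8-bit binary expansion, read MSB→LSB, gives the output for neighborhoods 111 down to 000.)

9

  ###|.  b7=0 t=0,i=7
  ##.|.  b6=0 t=0,i=8
  #.#|.  b5=0 t=0,i=9
  #..|.  b4=0 t=0,i=4
  .##|#  b3=1 t=0,i=6
  .#.|.  b2=0 t=0,i=3
  ..#|.  b1=0 t=0,i=2
  ...|#  b0=1 t=0,i=0
  bits 00001001 = 9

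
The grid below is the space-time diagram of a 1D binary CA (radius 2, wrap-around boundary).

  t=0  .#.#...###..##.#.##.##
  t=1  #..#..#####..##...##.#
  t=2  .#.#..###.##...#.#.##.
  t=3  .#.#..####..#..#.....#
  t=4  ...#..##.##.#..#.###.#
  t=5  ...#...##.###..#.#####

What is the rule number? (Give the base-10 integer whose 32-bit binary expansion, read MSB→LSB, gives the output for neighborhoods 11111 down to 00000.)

3214008507

  #####|#  b31=1 t=1,i=8
  ####.|.  b30=0 t=1,i=9
  ###.#|#  b29=1 t=2,i=8
  ###..|#  b28=1 t=0,i=9
  ##.##|#  b27=1 t=0,i=19
  ##.#.|#  b26=1 t=0,i=0
  ##..#|#  b25=1 t=0,i=10
  ##...|#  b24=1 t=1,i=15
  #.###|#  b23=1 t=4,i=17
  #.##.|.  b22=0 t=0,i=17
  #.#.#|.  b21=0 t=0,i=1
  #.#..|#  b20=1 t=0,i=3
  #..##|.  b19=0 t=0,i=11
  #..#.|.  b18=0 t=1,i=2
  #...#|.  b17=0 t=0,i=5
  #....|#  b16=1 t=3,i=17
  .####|#  b15=1 t=1,i=7
  .###.|#  b14=1 t=0,i=8
  .##.#|#  b13=1 t=0,i=13
  .##..|.  b12=0 t=1,i=0
  .#.##|.  b11=0 t=0,i=16
  .#.#.|.  b10=0 t=0,i=2
  .#..#|.  b9=0 t=1,i=4
  .#...|.  b8=0 t=0,i=4
  ..###|#  b7=1 t=0,i=7
  ..##.|.  b6=0 t=0,i=12
  ..#.#|#  b5=1 t=2,i=1
  ..#..|#  b4=1 t=1,i=3
  ...##|#  b3=1 t=0,i=6
  ...#.|.  b2=0 t=2,i=14
  ....#|#  b1=1 t=3,i=19
  .....|#  b0=1 t=3,i=18
  bits 10111111100100011110000010111011 = 3214008507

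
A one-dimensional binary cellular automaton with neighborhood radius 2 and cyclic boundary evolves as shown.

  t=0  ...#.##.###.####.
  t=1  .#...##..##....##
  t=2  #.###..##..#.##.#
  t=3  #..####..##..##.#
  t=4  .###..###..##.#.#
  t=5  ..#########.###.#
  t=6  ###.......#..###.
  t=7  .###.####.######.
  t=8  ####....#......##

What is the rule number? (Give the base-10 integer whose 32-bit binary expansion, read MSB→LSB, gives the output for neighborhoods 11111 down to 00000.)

929981339

  [31] ##### => .  t=5,i=4
  [30] ####. => .  t=0,i=14
  [29] ###.# => #  t=0,i=10
  [28] ###.. => #  t=0,i=15
  [27] ##.## => .  t=0,i=7
  [26] ##.#. => #  t=1,i=0
  [25] ##..# => #  t=1,i=7
  [24] ##... => #  t=0,i=16
  [23] #.### => .  t=0,i=8
  [22] #.##. => #  t=0,i=5
  [21] #.#.# => #  t=4,i=14
  [20] #.#.. => .  t=1,i=1
  [19] #..## => #  t=1,i=8
  [18] #..#. => #  t=2,i=10
  [17] #...# => #  t=1,i=3
  [16] #.... => .  t=0,i=0
  [15] .#### => .  t=0,i=13
  [14] .###. => #  t=0,i=9
  [13] .##.# => #  t=0,i=6
  [12] .##.. => .  t=1,i=6
  [11] .#.## => .  t=0,i=4
  [10] .#.#. => .  t=4,i=15
  [9] .#..# => #  t=5,i=0
  [8] .#... => #  t=1,i=2
  [7] ..### => #  t=3,i=3
  [6] ..##. => .  t=1,i=5
  [5] ..#.# => .  t=0,i=3
  [4] ..#.. => #  t=6,i=10
  [3] ...## => #  t=1,i=4
  [2] ...#. => .  t=0,i=2
  [1] ....# => #  t=0,i=1
  [0] ..... => #  t=6,i=5
  bits 00110111011011100110001110011011 = 929981339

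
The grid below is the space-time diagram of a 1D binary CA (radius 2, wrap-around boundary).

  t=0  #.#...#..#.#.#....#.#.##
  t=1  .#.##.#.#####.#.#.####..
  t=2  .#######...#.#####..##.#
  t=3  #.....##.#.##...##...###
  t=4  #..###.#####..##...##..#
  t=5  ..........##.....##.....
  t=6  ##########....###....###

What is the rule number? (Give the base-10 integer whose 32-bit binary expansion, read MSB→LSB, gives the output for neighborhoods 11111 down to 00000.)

  #####|.  b31=0 t=1,i=10
  ####.|#  b30=1 t=1,i=11
  ###.#|.  b29=0 t=0,i=0
  ###..|#  b28=1 t=1,i=21
  ##.##|.  b27=0 t=4,i=6
  ##.#.|#  b26=1 t=0,i=1
  ##..#|.  b25=0 t=2,i=18
  ##...|.  b24=0 t=1,i=22
  #.###|.  b23=0 t=0,i=22
  #.##.|#  b22=1 t=1,i=3
  #.#.#|#  b21=1 t=0,i=11
  #.#..|.  b20=0 t=0,i=2
  #..##|.  b19=0 t=2,i=19
  #..#.|#  b18=1 t=0,i=8
  #...#|#  b17=1 t=0,i=4
  #....|.  b16=0 t=0,i=15
  .####|.  b15=0 t=1,i=9
  .###.|.  b14=0 t=0,i=23
  .##.#|#  b13=1 t=1,i=4
  .##..|.  b12=0 t=3,i=12
  .#.##|#  b11=1 t=0,i=21
  .#.#.|#  b10=1 t=0,i=10
  .#..#|.  b9=0 t=0,i=7
  .#...|#  b8=1 t=0,i=3
  ..###|.  b7=0 t=3,i=21
  ..##.|.  b6=0 t=2,i=20
  ..#.#|#  b5=1 t=0,i=9
  ..#..|#  b4=1 t=0,i=6
  ...##|#  b3=1 t=3,i=5
  ...#.|.  b2=0 t=0,i=5
  ....#|#  b1=1 t=0,i=16
  .....|#  b0=1 t=3,i=3
  bits 01010100011001100010110100111011 = 1415982395

1415982395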